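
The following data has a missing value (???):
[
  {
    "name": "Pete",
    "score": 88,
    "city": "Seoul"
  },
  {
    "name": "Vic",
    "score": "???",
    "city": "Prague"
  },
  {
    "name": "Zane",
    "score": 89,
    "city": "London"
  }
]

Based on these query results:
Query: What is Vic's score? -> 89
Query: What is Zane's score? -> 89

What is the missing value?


The missing value is Vic's score
From query: Vic's score = 89

ANSWER: 89


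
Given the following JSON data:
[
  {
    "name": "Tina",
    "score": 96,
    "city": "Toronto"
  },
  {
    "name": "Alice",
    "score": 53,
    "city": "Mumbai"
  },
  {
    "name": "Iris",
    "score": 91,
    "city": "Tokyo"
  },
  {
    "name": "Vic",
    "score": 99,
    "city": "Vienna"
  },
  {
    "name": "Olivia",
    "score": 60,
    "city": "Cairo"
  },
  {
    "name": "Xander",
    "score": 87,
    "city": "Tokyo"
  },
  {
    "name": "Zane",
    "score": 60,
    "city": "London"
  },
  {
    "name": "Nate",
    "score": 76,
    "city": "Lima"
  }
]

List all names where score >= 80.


Filtering records where score >= 80:
  Tina (score=96) -> YES
  Alice (score=53) -> no
  Iris (score=91) -> YES
  Vic (score=99) -> YES
  Olivia (score=60) -> no
  Xander (score=87) -> YES
  Zane (score=60) -> no
  Nate (score=76) -> no


ANSWER: Tina, Iris, Vic, Xander


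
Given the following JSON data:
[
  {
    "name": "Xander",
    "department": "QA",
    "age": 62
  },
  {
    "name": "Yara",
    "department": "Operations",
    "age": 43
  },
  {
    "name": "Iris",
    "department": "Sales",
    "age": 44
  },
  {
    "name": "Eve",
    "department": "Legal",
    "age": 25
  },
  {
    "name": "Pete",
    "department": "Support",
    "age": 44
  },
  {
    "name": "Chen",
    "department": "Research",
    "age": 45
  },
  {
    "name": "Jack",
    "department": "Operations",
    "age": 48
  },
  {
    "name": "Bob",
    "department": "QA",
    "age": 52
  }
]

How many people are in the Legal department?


Scanning records for department = Legal
  Record 3: Eve
Count: 1

ANSWER: 1


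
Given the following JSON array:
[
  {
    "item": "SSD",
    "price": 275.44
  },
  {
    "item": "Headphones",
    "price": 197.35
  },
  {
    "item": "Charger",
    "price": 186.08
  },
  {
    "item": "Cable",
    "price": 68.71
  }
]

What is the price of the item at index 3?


Array index 3 -> Cable
price = 68.71

ANSWER: 68.71


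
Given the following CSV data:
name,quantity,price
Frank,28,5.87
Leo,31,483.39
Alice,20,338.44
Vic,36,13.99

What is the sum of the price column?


Values in 'price' column:
  Row 1: 5.87
  Row 2: 483.39
  Row 3: 338.44
  Row 4: 13.99
Sum = 5.87 + 483.39 + 338.44 + 13.99 = 841.69

ANSWER: 841.69


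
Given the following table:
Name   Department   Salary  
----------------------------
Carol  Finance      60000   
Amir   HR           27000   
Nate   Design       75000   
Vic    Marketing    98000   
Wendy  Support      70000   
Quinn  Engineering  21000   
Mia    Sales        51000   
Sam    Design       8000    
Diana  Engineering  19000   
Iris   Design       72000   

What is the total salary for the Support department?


Support department members:
  Wendy: 70000
Total = 70000 = 70000

ANSWER: 70000


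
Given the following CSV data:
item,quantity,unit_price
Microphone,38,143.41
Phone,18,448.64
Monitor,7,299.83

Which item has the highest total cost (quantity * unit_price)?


Computing row totals:
  Microphone: 5449.58
  Phone: 8075.52
  Monitor: 2098.81
Maximum: Phone (8075.52)

ANSWER: Phone


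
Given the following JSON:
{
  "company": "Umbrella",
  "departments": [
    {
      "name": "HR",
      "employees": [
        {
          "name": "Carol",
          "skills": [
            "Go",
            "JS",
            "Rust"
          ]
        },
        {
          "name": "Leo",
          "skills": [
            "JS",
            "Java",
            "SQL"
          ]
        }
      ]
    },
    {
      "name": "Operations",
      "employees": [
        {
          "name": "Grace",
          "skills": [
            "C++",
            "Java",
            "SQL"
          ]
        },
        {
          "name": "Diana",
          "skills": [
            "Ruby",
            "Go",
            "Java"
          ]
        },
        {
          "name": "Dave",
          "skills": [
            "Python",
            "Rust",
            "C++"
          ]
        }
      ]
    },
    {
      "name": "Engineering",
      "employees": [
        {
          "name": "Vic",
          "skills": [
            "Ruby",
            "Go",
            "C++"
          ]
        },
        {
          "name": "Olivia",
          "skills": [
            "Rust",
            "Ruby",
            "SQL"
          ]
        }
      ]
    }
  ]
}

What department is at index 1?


Path: departments[1].name
Value: Operations

ANSWER: Operations


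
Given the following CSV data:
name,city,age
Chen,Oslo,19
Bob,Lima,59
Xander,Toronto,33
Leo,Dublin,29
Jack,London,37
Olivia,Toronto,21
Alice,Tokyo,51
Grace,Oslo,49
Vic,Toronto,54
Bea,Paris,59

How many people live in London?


Scanning city column for 'London':
  Row 5: Jack -> MATCH
Total matches: 1

ANSWER: 1


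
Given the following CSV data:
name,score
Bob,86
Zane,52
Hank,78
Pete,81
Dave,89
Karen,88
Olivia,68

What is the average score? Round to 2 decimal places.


Scores: 86, 52, 78, 81, 89, 88, 68
Sum = 542
Count = 7
Average = 542 / 7 = 77.43

ANSWER: 77.43


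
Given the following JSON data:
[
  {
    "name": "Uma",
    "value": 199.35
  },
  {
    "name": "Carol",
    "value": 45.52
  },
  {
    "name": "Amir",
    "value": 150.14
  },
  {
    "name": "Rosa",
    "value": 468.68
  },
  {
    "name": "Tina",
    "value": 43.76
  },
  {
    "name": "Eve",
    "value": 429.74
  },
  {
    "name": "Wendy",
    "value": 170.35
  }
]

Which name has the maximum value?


Comparing values:
  Uma: 199.35
  Carol: 45.52
  Amir: 150.14
  Rosa: 468.68
  Tina: 43.76
  Eve: 429.74
  Wendy: 170.35
Maximum: Rosa (468.68)

ANSWER: Rosa


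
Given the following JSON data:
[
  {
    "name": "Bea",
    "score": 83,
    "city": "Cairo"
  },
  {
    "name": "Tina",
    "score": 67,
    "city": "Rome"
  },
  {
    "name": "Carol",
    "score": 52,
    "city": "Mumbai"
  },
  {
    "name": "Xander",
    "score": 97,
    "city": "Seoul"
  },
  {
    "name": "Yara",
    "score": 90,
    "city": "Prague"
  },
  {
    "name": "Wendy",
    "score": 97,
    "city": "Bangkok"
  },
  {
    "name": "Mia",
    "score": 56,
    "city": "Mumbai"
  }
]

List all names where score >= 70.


Filtering records where score >= 70:
  Bea (score=83) -> YES
  Tina (score=67) -> no
  Carol (score=52) -> no
  Xander (score=97) -> YES
  Yara (score=90) -> YES
  Wendy (score=97) -> YES
  Mia (score=56) -> no


ANSWER: Bea, Xander, Yara, Wendy


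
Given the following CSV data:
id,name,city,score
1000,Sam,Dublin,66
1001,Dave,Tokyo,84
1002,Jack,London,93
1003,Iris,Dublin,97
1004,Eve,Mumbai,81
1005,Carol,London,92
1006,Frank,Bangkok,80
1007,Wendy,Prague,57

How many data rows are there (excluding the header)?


Counting rows (excluding header):
Header: id,name,city,score
Data rows: 8

ANSWER: 8


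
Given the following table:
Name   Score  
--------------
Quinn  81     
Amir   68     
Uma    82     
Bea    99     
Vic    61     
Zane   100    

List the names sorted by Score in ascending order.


Sorting by Score (ascending):
  Vic: 61
  Amir: 68
  Quinn: 81
  Uma: 82
  Bea: 99
  Zane: 100


ANSWER: Vic, Amir, Quinn, Uma, Bea, Zane


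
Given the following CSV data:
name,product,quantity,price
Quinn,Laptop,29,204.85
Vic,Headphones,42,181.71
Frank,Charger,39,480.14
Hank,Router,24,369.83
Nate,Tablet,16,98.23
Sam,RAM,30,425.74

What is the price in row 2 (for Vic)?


Row 2: Vic
Column 'price' = 181.71

ANSWER: 181.71


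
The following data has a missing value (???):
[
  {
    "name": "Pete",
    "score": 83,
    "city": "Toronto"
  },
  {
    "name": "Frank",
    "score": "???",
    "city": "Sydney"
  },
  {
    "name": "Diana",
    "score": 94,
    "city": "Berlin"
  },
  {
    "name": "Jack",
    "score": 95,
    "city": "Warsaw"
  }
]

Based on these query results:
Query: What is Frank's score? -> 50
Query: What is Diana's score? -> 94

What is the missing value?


The missing value is Frank's score
From query: Frank's score = 50

ANSWER: 50


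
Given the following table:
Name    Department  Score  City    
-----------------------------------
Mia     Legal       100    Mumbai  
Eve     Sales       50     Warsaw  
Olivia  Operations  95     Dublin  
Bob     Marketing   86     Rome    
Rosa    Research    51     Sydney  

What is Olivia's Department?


Row 3: Olivia
Department = Operations

ANSWER: Operations


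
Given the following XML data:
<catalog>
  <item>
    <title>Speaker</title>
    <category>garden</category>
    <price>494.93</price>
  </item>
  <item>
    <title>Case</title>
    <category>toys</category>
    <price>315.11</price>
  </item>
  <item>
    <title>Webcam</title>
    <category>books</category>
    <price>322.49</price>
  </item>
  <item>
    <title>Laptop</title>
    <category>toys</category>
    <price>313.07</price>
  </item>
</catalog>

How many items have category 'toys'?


Scanning <item> elements for <category>toys</category>:
  Item 2: Case -> MATCH
  Item 4: Laptop -> MATCH
Count: 2

ANSWER: 2


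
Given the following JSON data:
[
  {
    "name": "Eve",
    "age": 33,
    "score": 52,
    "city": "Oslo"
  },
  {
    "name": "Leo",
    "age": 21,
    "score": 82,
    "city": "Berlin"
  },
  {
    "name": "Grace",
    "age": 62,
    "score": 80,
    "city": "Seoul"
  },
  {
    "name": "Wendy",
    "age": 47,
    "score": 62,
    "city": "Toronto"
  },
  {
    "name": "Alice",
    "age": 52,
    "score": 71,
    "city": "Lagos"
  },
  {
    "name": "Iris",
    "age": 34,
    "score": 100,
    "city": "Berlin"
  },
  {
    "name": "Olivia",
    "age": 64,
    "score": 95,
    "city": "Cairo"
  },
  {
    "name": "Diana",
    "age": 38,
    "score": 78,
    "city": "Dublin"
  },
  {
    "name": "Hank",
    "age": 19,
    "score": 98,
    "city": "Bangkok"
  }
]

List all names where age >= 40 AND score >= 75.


Checking both conditions:
  Eve (age=33, score=52) -> no
  Leo (age=21, score=82) -> no
  Grace (age=62, score=80) -> YES
  Wendy (age=47, score=62) -> no
  Alice (age=52, score=71) -> no
  Iris (age=34, score=100) -> no
  Olivia (age=64, score=95) -> YES
  Diana (age=38, score=78) -> no
  Hank (age=19, score=98) -> no


ANSWER: Grace, Olivia


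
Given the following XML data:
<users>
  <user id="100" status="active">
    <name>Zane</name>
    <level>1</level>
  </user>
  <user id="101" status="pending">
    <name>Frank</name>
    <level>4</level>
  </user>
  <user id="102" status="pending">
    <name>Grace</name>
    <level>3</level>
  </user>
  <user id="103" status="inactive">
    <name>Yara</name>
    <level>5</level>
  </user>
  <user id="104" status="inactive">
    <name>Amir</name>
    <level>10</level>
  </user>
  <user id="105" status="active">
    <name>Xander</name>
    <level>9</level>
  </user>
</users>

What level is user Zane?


Finding user: Zane
<level>1</level>

ANSWER: 1


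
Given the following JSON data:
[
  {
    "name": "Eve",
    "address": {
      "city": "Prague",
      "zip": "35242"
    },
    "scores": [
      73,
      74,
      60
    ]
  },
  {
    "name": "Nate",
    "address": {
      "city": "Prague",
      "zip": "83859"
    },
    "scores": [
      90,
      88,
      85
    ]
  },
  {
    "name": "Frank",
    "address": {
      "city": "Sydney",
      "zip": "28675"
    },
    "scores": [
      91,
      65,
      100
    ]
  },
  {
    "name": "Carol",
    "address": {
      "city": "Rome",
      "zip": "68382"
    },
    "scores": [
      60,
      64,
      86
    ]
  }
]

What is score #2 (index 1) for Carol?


Path: records[3].scores[1]
Value: 64

ANSWER: 64


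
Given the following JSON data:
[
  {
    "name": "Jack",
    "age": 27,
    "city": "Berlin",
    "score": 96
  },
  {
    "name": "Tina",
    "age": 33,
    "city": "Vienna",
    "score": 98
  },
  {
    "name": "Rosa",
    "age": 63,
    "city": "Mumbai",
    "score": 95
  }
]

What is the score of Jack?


Looking up record where name = Jack
Record index: 0
Field 'score' = 96

ANSWER: 96


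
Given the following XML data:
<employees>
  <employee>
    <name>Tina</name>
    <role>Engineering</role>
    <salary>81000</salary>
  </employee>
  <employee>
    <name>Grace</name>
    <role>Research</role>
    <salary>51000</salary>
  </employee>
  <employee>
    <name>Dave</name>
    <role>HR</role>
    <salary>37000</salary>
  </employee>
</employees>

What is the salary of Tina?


Searching for <employee> with <name>Tina</name>
Found at position 1
<salary>81000</salary>

ANSWER: 81000


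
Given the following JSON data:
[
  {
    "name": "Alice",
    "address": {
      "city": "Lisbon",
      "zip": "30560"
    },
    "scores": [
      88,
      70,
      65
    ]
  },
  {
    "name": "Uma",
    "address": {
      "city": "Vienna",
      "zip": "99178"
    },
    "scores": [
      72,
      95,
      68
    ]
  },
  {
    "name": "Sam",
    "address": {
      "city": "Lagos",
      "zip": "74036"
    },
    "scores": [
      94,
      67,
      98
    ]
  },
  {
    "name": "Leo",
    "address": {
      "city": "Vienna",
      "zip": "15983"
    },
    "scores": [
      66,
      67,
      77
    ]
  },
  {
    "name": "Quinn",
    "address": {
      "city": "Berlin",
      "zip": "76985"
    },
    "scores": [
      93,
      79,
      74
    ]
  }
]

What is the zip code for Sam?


Path: records[2].address.zip
Value: 74036

ANSWER: 74036


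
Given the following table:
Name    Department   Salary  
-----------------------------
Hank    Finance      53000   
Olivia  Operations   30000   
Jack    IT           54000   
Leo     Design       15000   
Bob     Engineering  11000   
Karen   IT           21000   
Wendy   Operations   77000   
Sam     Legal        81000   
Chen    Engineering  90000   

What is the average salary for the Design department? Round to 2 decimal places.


Design department members:
  Leo: 15000
Sum = 15000
Count = 1
Average = 15000 / 1 = 15000.00

ANSWER: 15000.00


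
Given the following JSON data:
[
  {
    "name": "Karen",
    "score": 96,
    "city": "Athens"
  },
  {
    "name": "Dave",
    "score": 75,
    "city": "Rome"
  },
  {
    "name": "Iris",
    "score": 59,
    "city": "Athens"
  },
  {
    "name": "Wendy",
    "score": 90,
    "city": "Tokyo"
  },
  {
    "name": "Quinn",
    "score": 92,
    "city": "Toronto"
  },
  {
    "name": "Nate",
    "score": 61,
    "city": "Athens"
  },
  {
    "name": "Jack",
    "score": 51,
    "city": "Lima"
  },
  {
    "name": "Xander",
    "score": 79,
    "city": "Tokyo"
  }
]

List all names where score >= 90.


Filtering records where score >= 90:
  Karen (score=96) -> YES
  Dave (score=75) -> no
  Iris (score=59) -> no
  Wendy (score=90) -> YES
  Quinn (score=92) -> YES
  Nate (score=61) -> no
  Jack (score=51) -> no
  Xander (score=79) -> no


ANSWER: Karen, Wendy, Quinn


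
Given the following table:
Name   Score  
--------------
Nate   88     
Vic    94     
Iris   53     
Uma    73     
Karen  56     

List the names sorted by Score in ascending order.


Sorting by Score (ascending):
  Iris: 53
  Karen: 56
  Uma: 73
  Nate: 88
  Vic: 94


ANSWER: Iris, Karen, Uma, Nate, Vic


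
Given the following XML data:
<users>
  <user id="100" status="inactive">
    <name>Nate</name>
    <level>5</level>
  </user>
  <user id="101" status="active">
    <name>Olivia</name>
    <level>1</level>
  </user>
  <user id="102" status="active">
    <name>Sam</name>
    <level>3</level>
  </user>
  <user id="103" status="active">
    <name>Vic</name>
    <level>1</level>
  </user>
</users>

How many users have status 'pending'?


Counting users with status='pending':
Count: 0

ANSWER: 0


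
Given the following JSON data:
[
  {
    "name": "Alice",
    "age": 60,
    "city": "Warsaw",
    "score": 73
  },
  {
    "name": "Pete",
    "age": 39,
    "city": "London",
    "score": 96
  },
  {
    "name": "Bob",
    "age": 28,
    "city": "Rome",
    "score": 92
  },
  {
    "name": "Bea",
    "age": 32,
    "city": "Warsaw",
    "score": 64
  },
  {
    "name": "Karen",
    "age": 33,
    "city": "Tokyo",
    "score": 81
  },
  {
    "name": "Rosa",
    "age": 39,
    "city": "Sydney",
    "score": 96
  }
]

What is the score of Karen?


Looking up record where name = Karen
Record index: 4
Field 'score' = 81

ANSWER: 81


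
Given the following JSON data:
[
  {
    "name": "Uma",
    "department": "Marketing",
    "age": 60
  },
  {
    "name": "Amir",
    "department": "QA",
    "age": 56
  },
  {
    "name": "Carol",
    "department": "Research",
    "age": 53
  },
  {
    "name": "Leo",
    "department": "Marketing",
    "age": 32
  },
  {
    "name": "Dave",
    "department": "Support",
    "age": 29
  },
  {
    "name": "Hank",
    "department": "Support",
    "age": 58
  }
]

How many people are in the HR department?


Scanning records for department = HR
  No matches found
Count: 0

ANSWER: 0


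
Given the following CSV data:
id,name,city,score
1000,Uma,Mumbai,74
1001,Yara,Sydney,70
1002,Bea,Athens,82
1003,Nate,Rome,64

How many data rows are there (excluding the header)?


Counting rows (excluding header):
Header: id,name,city,score
Data rows: 4

ANSWER: 4


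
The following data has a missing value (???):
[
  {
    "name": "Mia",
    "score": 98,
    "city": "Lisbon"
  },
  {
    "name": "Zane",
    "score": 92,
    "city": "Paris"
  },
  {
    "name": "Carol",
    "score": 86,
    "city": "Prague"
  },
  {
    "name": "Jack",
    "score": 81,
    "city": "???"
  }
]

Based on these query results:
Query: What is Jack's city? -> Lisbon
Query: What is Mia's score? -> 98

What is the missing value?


The missing value is Jack's city
From query: Jack's city = Lisbon

ANSWER: Lisbon


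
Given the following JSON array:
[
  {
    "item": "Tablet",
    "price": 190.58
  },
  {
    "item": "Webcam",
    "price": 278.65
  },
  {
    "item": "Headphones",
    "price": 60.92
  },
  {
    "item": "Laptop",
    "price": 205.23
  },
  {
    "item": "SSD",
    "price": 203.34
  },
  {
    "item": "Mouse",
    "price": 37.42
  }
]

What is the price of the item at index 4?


Array index 4 -> SSD
price = 203.34

ANSWER: 203.34


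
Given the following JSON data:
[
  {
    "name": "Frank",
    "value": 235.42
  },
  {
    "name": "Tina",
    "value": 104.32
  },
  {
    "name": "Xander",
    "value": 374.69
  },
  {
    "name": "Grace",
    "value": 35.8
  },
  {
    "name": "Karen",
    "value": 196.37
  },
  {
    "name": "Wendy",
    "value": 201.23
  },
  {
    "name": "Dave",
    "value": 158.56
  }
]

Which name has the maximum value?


Comparing values:
  Frank: 235.42
  Tina: 104.32
  Xander: 374.69
  Grace: 35.8
  Karen: 196.37
  Wendy: 201.23
  Dave: 158.56
Maximum: Xander (374.69)

ANSWER: Xander


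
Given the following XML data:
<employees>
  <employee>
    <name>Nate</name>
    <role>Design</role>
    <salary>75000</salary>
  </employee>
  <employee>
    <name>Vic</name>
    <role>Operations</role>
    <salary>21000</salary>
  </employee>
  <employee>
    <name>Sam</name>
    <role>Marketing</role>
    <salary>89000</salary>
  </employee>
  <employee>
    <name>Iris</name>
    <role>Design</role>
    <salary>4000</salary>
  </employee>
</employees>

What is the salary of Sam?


Searching for <employee> with <name>Sam</name>
Found at position 3
<salary>89000</salary>

ANSWER: 89000


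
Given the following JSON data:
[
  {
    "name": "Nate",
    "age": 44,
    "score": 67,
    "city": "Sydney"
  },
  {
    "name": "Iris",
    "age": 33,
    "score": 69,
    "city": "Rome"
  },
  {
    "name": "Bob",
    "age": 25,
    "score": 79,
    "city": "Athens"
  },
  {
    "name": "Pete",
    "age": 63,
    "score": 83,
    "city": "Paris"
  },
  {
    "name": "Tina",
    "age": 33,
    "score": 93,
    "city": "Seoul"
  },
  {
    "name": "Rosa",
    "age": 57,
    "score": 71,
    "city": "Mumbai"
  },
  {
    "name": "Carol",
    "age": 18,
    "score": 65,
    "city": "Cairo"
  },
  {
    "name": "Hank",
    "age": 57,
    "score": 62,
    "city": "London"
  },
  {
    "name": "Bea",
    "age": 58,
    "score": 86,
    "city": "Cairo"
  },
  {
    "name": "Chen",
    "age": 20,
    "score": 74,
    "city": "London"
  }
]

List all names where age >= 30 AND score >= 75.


Checking both conditions:
  Nate (age=44, score=67) -> no
  Iris (age=33, score=69) -> no
  Bob (age=25, score=79) -> no
  Pete (age=63, score=83) -> YES
  Tina (age=33, score=93) -> YES
  Rosa (age=57, score=71) -> no
  Carol (age=18, score=65) -> no
  Hank (age=57, score=62) -> no
  Bea (age=58, score=86) -> YES
  Chen (age=20, score=74) -> no


ANSWER: Pete, Tina, Bea


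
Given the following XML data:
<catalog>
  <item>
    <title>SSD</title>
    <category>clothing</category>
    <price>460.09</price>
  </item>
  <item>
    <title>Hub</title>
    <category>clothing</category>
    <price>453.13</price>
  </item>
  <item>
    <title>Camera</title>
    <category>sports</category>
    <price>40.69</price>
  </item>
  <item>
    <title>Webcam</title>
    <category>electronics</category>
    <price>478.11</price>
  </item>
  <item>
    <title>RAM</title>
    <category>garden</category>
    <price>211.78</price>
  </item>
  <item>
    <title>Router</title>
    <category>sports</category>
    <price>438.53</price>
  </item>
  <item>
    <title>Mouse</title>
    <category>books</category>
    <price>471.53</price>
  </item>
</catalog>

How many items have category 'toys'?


Scanning <item> elements for <category>toys</category>:
Count: 0

ANSWER: 0


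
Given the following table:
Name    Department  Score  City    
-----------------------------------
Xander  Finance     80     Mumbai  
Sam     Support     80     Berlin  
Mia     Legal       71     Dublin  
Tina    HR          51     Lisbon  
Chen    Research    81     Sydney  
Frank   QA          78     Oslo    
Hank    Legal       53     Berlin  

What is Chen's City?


Row 5: Chen
City = Sydney

ANSWER: Sydney


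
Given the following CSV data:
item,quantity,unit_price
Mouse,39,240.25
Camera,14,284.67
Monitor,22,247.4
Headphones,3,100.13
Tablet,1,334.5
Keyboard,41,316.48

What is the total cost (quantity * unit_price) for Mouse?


Row: Mouse
quantity = 39
unit_price = 240.25
total = 39 * 240.25 = 9369.75

ANSWER: 9369.75


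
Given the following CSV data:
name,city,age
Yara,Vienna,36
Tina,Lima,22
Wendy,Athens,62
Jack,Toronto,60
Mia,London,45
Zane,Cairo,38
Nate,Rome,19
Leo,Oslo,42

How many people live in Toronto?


Scanning city column for 'Toronto':
  Row 4: Jack -> MATCH
Total matches: 1

ANSWER: 1


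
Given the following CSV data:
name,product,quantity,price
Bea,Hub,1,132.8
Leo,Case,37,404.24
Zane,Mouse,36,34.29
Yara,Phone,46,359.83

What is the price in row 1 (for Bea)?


Row 1: Bea
Column 'price' = 132.8

ANSWER: 132.8


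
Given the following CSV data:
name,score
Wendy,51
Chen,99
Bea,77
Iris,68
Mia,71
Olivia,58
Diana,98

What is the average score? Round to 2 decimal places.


Scores: 51, 99, 77, 68, 71, 58, 98
Sum = 522
Count = 7
Average = 522 / 7 = 74.57

ANSWER: 74.57


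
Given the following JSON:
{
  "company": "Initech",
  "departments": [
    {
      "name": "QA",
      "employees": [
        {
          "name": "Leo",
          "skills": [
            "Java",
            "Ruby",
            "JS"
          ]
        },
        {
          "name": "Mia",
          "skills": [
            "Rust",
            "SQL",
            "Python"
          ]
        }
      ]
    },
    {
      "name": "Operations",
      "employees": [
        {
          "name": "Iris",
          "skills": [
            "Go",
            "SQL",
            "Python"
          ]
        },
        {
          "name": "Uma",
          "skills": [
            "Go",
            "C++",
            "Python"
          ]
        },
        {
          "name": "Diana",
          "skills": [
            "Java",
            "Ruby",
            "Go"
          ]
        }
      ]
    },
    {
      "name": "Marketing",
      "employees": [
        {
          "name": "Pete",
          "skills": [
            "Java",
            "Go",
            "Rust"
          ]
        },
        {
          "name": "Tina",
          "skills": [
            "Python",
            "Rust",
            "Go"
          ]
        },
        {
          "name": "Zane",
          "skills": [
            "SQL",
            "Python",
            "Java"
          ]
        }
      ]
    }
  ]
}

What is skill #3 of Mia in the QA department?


Path: departments[0].employees[1].skills[2]
Value: Python

ANSWER: Python


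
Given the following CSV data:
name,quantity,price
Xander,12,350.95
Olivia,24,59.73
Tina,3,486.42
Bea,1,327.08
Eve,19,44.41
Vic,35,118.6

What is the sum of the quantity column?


Values in 'quantity' column:
  Row 1: 12
  Row 2: 24
  Row 3: 3
  Row 4: 1
  Row 5: 19
  Row 6: 35
Sum = 12 + 24 + 3 + 1 + 19 + 35 = 94

ANSWER: 94


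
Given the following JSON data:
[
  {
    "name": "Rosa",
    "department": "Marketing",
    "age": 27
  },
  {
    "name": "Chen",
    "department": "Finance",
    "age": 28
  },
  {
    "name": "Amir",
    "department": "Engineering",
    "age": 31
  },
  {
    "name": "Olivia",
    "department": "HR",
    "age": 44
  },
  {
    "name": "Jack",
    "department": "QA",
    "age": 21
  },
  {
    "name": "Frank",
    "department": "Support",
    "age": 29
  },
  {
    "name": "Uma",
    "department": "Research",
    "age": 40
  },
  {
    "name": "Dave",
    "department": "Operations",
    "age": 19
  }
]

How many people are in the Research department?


Scanning records for department = Research
  Record 6: Uma
Count: 1

ANSWER: 1


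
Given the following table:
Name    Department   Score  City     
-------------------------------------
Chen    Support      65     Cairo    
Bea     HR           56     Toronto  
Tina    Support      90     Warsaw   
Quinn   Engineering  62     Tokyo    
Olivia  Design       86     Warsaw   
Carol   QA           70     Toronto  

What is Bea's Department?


Row 2: Bea
Department = HR

ANSWER: HR


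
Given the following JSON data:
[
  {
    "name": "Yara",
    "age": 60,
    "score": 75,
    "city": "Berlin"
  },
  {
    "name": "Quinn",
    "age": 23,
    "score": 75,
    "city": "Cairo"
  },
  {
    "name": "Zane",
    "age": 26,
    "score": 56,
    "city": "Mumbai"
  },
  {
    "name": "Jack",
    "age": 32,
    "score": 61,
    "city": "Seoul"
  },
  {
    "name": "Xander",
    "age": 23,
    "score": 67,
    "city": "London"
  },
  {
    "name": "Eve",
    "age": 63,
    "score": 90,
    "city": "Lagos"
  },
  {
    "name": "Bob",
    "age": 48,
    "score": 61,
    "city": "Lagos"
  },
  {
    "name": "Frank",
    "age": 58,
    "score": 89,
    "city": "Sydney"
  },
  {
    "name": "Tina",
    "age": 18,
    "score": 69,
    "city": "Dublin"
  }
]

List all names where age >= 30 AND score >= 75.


Checking both conditions:
  Yara (age=60, score=75) -> YES
  Quinn (age=23, score=75) -> no
  Zane (age=26, score=56) -> no
  Jack (age=32, score=61) -> no
  Xander (age=23, score=67) -> no
  Eve (age=63, score=90) -> YES
  Bob (age=48, score=61) -> no
  Frank (age=58, score=89) -> YES
  Tina (age=18, score=69) -> no


ANSWER: Yara, Eve, Frank


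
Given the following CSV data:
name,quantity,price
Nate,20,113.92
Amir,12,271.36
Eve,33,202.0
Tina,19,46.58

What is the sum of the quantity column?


Values in 'quantity' column:
  Row 1: 20
  Row 2: 12
  Row 3: 33
  Row 4: 19
Sum = 20 + 12 + 33 + 19 = 84

ANSWER: 84


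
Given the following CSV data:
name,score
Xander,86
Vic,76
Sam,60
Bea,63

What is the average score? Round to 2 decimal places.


Scores: 86, 76, 60, 63
Sum = 285
Count = 4
Average = 285 / 4 = 71.25

ANSWER: 71.25


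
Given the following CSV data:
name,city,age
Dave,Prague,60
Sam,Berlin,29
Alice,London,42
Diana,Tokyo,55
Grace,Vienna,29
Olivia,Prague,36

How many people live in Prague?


Scanning city column for 'Prague':
  Row 1: Dave -> MATCH
  Row 6: Olivia -> MATCH
Total matches: 2

ANSWER: 2


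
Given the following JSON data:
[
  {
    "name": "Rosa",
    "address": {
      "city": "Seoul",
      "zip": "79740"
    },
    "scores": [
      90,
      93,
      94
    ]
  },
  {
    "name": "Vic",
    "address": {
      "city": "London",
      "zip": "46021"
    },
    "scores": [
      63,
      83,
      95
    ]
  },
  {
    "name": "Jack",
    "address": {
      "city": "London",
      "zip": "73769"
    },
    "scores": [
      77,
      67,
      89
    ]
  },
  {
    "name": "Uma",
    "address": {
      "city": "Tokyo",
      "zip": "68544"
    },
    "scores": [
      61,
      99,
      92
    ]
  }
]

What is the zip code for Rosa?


Path: records[0].address.zip
Value: 79740

ANSWER: 79740


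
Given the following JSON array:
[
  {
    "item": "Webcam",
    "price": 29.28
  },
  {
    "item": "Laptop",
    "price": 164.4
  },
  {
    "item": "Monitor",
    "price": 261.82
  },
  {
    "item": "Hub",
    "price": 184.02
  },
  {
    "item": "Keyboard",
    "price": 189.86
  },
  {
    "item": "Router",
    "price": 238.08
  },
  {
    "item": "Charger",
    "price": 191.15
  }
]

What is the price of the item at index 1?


Array index 1 -> Laptop
price = 164.4

ANSWER: 164.4


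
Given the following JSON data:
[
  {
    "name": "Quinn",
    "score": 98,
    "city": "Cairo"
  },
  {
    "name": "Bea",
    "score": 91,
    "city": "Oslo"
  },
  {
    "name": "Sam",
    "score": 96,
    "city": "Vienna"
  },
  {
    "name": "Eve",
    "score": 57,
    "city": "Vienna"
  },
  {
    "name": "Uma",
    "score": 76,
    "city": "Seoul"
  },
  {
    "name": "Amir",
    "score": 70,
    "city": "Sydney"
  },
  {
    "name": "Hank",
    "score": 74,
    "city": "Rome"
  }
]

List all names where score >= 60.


Filtering records where score >= 60:
  Quinn (score=98) -> YES
  Bea (score=91) -> YES
  Sam (score=96) -> YES
  Eve (score=57) -> no
  Uma (score=76) -> YES
  Amir (score=70) -> YES
  Hank (score=74) -> YES


ANSWER: Quinn, Bea, Sam, Uma, Amir, Hank


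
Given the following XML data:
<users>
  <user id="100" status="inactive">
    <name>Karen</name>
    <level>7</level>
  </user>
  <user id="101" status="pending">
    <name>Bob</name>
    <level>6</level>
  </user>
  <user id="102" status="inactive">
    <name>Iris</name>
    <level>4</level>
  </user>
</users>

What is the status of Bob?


Finding user with name = Bob
user id="101" status="pending"

ANSWER: pending


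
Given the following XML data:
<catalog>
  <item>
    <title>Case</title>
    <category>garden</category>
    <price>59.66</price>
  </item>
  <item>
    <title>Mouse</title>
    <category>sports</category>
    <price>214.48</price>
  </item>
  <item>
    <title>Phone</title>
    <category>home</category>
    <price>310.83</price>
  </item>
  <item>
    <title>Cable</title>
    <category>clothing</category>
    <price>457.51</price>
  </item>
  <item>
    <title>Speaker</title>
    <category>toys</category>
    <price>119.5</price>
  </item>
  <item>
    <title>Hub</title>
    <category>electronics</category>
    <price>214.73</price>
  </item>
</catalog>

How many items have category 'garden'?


Scanning <item> elements for <category>garden</category>:
  Item 1: Case -> MATCH
Count: 1

ANSWER: 1


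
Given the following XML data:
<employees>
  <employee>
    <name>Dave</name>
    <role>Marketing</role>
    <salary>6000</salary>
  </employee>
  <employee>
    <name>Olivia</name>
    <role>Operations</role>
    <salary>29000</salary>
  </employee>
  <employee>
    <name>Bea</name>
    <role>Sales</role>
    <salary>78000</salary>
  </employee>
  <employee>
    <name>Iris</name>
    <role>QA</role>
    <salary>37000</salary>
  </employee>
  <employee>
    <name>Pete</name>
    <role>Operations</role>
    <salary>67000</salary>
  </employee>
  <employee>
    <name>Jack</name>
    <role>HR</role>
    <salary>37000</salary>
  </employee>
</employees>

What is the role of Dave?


Searching for <employee> with <name>Dave</name>
Found at position 1
<role>Marketing</role>

ANSWER: Marketing


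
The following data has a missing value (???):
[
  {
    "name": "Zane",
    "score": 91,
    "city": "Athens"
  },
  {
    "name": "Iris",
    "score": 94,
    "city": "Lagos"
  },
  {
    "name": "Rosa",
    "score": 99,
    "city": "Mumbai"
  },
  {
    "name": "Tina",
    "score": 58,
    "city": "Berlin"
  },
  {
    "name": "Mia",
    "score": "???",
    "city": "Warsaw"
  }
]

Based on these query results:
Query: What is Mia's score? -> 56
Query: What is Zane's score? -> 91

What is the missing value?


The missing value is Mia's score
From query: Mia's score = 56

ANSWER: 56


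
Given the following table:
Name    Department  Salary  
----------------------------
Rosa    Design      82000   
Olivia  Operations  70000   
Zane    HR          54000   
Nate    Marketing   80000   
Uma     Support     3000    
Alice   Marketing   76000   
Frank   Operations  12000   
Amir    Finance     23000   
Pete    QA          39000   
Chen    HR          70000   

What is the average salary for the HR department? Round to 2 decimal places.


HR department members:
  Zane: 54000
  Chen: 70000
Sum = 124000
Count = 2
Average = 124000 / 2 = 62000.00

ANSWER: 62000.00


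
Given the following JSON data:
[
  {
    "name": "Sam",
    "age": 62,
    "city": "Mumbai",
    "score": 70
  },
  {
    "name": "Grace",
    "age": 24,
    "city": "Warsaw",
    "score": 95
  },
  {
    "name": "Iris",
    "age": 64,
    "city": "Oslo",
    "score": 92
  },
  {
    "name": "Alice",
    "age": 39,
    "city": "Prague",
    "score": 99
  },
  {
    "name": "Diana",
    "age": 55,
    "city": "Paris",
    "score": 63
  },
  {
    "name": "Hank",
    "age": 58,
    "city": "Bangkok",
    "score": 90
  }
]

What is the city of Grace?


Looking up record where name = Grace
Record index: 1
Field 'city' = Warsaw

ANSWER: Warsaw


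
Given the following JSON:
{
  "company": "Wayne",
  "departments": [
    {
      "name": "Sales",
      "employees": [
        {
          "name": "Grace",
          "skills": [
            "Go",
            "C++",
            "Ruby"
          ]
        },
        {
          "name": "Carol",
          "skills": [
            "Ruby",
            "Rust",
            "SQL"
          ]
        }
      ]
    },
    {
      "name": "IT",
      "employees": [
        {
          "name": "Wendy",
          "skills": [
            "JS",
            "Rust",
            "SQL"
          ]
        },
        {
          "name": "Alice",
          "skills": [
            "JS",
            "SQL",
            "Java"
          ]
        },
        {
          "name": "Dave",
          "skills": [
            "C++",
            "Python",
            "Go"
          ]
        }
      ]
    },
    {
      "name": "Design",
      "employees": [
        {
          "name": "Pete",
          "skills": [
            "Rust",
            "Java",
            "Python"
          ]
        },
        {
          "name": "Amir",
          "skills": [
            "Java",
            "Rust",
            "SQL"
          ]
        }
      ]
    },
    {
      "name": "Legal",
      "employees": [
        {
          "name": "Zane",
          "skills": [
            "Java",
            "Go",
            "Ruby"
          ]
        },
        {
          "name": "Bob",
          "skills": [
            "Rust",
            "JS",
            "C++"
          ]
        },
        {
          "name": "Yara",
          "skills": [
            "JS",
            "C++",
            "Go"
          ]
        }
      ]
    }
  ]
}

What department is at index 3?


Path: departments[3].name
Value: Legal

ANSWER: Legal


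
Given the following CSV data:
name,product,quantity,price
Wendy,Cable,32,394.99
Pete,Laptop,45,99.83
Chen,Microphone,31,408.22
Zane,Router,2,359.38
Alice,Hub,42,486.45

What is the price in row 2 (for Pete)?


Row 2: Pete
Column 'price' = 99.83

ANSWER: 99.83


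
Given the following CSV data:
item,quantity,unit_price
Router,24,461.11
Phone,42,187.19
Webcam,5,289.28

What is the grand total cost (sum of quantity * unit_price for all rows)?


Computing row totals:
  Router: 24 * 461.11 = 11066.64
  Phone: 42 * 187.19 = 7861.98
  Webcam: 5 * 289.28 = 1446.4
Grand total = 11066.64 + 7861.98 + 1446.4 = 20375.02

ANSWER: 20375.02


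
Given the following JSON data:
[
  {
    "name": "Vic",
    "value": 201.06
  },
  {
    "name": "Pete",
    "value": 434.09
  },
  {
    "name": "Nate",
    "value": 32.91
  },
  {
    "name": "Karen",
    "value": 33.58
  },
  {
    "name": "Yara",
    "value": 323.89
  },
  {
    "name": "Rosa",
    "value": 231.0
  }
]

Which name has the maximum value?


Comparing values:
  Vic: 201.06
  Pete: 434.09
  Nate: 32.91
  Karen: 33.58
  Yara: 323.89
  Rosa: 231.0
Maximum: Pete (434.09)

ANSWER: Pete


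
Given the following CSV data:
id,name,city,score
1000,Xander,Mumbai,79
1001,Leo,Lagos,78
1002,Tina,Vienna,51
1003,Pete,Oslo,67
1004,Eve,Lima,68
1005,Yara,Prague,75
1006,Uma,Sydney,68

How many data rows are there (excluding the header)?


Counting rows (excluding header):
Header: id,name,city,score
Data rows: 7

ANSWER: 7


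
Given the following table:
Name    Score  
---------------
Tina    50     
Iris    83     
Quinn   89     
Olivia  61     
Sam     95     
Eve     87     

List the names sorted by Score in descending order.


Sorting by Score (descending):
  Sam: 95
  Quinn: 89
  Eve: 87
  Iris: 83
  Olivia: 61
  Tina: 50


ANSWER: Sam, Quinn, Eve, Iris, Olivia, Tina


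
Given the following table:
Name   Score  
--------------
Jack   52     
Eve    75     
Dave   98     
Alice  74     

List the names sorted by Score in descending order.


Sorting by Score (descending):
  Dave: 98
  Eve: 75
  Alice: 74
  Jack: 52


ANSWER: Dave, Eve, Alice, Jack


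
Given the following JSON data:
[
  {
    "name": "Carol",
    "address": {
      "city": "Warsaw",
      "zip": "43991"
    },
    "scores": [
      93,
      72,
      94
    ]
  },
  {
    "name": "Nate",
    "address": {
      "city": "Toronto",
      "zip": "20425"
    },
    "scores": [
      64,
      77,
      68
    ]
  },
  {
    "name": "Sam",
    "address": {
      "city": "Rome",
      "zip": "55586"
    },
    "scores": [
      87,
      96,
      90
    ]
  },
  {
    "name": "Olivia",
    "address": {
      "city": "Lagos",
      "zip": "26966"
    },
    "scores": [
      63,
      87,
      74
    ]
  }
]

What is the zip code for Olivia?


Path: records[3].address.zip
Value: 26966

ANSWER: 26966


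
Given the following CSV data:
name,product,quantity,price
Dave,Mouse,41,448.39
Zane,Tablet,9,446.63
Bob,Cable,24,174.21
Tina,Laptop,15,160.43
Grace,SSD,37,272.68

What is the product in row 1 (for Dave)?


Row 1: Dave
Column 'product' = Mouse

ANSWER: Mouse


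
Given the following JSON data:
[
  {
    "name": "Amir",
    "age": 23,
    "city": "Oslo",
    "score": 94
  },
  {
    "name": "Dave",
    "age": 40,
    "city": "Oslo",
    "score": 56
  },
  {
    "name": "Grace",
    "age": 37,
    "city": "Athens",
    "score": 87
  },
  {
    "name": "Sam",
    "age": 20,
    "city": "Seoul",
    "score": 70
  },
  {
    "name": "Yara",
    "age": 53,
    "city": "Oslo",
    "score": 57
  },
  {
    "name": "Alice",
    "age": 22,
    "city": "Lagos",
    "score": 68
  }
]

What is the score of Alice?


Looking up record where name = Alice
Record index: 5
Field 'score' = 68

ANSWER: 68


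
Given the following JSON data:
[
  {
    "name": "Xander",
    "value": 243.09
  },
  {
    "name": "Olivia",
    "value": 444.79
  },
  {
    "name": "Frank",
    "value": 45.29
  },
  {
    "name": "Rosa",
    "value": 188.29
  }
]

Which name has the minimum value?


Comparing values:
  Xander: 243.09
  Olivia: 444.79
  Frank: 45.29
  Rosa: 188.29
Minimum: Frank (45.29)

ANSWER: Frank


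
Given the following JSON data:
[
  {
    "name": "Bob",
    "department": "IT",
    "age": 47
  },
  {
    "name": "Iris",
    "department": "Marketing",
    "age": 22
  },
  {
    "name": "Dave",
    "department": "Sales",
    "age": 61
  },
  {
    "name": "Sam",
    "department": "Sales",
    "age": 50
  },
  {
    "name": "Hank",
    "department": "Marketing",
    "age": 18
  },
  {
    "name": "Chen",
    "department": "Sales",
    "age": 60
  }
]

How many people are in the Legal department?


Scanning records for department = Legal
  No matches found
Count: 0

ANSWER: 0
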